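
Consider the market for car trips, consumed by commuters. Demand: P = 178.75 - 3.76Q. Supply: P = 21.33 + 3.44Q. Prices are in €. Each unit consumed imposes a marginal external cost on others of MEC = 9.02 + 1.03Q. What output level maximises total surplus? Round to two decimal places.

Social marginal benefit = demand − MEC = 169.73 - 4.79Q.
Set SMB = MC: 169.73 - 4.79Q = 21.33 + 3.44Q → Q* = 18.0316.

Q* = 18.03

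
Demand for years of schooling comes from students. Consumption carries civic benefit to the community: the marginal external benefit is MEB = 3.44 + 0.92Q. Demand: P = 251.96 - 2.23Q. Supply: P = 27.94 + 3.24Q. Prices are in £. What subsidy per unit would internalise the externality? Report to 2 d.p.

Social marginal benefit = demand + MEB = 255.40 - 1.31Q.
Set SMB = MC: 255.40 - 1.31Q = 27.94 + 3.24Q → Q* = 49.9912.
The Pigouvian subsidy equals MEB at Q*: 3.44 + 0.92×49.9912 = 49.4319.

subsidy = £49.43 per unit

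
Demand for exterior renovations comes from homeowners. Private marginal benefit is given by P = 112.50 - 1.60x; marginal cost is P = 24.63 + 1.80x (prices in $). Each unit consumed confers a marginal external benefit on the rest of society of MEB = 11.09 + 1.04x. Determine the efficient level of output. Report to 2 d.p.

x* = 41.93

Social marginal benefit = demand + MEB = 123.59 - 0.56x.
Set SMB = MC: 123.59 - 0.56x = 24.63 + 1.80x → x* = 41.9322.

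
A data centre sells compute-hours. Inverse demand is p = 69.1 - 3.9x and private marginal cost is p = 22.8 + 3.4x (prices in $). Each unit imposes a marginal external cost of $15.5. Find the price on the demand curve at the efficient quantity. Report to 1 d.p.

Social marginal cost = private MC + MEC = 38.3 + 3.4x.
Set SMC = demand: 38.3 + 3.4x = 69.1 - 3.9x → x* = 4.2192.
Consumer price on the demand curve at x*: 69.1 − 3.9×4.2192 = 52.6451.

P = $52.6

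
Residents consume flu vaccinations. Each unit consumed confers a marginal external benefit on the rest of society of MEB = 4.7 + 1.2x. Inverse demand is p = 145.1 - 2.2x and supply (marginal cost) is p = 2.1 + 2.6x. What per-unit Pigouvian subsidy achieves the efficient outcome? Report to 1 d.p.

Social marginal benefit = demand + MEB = 149.8 - x.
Set SMB = MC: 149.8 - x = 2.1 + 2.6x → x* = 41.0278.
The Pigouvian subsidy equals MEB at x*: 4.7 + 1.2×41.0278 = 53.9334.

subsidy = 53.9 per unit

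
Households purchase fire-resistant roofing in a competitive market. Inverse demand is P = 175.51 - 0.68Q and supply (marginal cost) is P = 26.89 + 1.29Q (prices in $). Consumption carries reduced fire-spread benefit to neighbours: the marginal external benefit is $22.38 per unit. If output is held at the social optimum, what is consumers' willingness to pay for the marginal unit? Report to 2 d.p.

P = $116.48

Social marginal benefit = demand + MEB = 197.89 - 0.68Q.
Set SMB = MC: 197.89 - 0.68Q = 26.89 + 1.29Q → Q* = 86.8020.
Consumer price on the demand curve at Q*: 175.51 − 0.68×86.8020 = 116.4846.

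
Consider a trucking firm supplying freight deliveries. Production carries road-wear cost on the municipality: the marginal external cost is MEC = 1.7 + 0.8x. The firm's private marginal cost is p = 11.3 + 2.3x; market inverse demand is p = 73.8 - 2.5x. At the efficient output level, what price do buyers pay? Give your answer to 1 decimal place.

P = 46.7

Social marginal cost = private MC + MEC = 13.0 + 3.1x.
Set SMC = demand: 13.0 + 3.1x = 73.8 - 2.5x → x* = 10.8571.
Consumer price on the demand curve at x*: 73.8 − 2.5×10.8571 = 46.6573.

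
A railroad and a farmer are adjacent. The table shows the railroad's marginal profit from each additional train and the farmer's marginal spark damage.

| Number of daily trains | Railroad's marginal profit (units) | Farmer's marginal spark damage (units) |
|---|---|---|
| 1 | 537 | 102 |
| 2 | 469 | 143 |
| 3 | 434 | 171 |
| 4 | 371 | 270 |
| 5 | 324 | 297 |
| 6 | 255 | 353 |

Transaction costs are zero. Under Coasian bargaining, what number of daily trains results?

Bargaining reaches the level where marginal profit last exceeds marginal spark damage.
That holds through level 5 (324 ≥ 297) but not at 6 (255 < 353).

5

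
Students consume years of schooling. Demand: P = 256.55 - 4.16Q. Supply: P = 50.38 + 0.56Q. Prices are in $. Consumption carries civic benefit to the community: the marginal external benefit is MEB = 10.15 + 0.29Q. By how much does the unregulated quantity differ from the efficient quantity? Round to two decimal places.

5.15 units

Market equilibrium (private): 50.38 + 0.56Q = 256.55 - 4.16Q → Q_m = 43.6801.
Social marginal benefit = demand + MEB = 266.70 - 3.87Q.
Set SMB = MC: 266.70 - 3.87Q = 50.38 + 0.56Q → Q* = 48.8307.
Gap = |43.6801 − 48.8307| = 5.1506.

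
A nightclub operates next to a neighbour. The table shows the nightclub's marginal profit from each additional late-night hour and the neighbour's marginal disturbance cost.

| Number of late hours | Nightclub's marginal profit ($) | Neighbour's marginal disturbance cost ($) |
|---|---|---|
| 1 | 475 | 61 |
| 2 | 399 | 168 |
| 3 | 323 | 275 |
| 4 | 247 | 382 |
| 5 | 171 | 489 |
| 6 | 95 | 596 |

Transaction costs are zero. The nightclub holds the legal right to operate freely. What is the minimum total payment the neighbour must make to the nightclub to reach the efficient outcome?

Left alone the nightclub would choose level 6 (marginal profit stays positive).
Efficient level: k* = 3 (marginal profit ≥ marginal disturbance cost through 3).
The neighbour must at least cover the nightclub's forgone profit from cutting 6→3: 247 + 171 + 95 = 513.

$513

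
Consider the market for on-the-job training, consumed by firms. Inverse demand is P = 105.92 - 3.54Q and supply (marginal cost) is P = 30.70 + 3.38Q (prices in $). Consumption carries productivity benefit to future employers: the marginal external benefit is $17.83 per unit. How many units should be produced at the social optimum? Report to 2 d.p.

Social marginal benefit = demand + MEB = 123.75 - 3.54Q.
Set SMB = MC: 123.75 - 3.54Q = 30.70 + 3.38Q → Q* = 13.4465.

Q* = 13.45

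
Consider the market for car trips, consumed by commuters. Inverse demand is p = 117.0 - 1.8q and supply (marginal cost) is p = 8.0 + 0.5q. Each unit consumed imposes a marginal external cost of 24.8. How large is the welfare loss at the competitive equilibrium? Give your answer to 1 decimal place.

Market equilibrium (private): 8.0 + 0.5q = 117.0 - 1.8q → q_m = 47.3913.
Social marginal benefit = demand − MEC = 92.2 - 1.8q.
Set SMB = MC: 92.2 - 1.8q = 8.0 + 0.5q → q* = 36.6087.
Between q* and q_m the wedge MC − SMB runs linearly from 0 to MEC(q_m), so the loss is a triangle.
DWL = ½ × 10.7826 × 24.8000 = 133.7042.

DWL = 133.7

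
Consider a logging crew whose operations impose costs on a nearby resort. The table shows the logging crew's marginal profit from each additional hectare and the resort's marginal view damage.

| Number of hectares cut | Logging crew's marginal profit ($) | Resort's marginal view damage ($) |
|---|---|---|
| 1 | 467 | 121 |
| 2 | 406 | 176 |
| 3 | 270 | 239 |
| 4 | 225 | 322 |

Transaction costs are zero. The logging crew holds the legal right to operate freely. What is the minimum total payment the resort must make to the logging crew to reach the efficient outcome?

$225

Left alone the logging crew would choose level 4 (marginal profit stays positive).
Efficient level: k* = 3 (marginal profit ≥ marginal view damage through 3).
The resort must at least cover the logging crew's forgone profit from cutting 4→3: 225 = 225.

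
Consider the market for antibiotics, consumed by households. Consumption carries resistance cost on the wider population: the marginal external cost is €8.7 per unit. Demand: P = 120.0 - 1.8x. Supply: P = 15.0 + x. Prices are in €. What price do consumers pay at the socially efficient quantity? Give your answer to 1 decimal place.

P = €58.1

Social marginal benefit = demand − MEC = 111.3 - 1.8x.
Set SMB = MC: 111.3 - 1.8x = 15.0 + x → x* = 34.3929.
Consumer price on the demand curve at x*: 120.0 − 1.8×34.3929 = 58.0928.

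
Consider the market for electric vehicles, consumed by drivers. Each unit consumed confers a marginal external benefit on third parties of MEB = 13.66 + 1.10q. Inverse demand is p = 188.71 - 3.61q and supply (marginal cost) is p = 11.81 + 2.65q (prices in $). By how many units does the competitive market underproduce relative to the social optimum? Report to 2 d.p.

8.67 units

Market equilibrium (private): 11.81 + 2.65q = 188.71 - 3.61q → q_m = 28.2588.
Social marginal benefit = demand + MEB = 202.37 - 2.51q.
Set SMB = MC: 202.37 - 2.51q = 11.81 + 2.65q → q* = 36.9302.
Gap = |28.2588 − 36.9302| = 8.6714.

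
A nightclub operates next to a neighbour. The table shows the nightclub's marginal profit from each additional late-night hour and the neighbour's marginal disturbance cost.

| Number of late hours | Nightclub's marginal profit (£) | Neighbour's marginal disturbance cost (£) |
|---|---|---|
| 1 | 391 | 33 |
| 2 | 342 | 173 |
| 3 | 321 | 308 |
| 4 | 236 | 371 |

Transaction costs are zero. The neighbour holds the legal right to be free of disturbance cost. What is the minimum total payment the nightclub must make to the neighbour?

Efficient level: marginal profit ≥ marginal disturbance cost through level 3, so k* = 3.
With the neighbour holding the right, the nightclub must at least compensate total damage at k*: 33 + 173 + 308 = 514.

£514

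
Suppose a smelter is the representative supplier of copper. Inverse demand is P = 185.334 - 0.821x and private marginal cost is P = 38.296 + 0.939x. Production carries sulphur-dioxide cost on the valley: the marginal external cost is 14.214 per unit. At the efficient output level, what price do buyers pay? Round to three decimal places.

Social marginal cost = private MC + MEC = 52.510 + 0.939x.
Set SMC = demand: 52.510 + 0.939x = 185.334 - 0.821x → x* = 75.4682.
Consumer price on the demand curve at x*: 185.334 − 0.821×75.4682 = 123.3746.

P = 123.375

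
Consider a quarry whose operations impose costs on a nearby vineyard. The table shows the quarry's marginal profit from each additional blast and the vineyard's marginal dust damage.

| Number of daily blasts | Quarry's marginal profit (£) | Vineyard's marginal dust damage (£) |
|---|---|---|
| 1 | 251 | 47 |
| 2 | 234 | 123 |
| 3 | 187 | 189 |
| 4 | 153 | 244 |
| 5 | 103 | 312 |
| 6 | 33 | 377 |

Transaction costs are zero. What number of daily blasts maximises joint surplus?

2

Bargaining reaches the level where marginal profit last exceeds marginal dust damage.
That holds through level 2 (234 ≥ 123) but not at 3 (187 < 189).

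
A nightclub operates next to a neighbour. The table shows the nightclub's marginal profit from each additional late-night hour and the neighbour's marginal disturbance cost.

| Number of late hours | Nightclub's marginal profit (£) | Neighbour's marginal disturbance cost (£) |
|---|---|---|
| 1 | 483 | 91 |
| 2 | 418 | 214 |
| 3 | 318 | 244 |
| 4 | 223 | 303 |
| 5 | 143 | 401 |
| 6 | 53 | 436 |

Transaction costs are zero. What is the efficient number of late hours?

3

Bargaining reaches the level where marginal profit last exceeds marginal disturbance cost.
That holds through level 3 (318 ≥ 244) but not at 4 (223 < 303).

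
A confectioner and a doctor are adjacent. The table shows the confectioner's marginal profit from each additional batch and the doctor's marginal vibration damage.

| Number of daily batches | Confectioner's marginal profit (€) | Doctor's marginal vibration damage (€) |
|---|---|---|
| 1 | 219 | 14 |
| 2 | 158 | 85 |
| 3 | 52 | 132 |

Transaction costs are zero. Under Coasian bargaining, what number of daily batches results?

Bargaining reaches the level where marginal profit last exceeds marginal vibration damage.
That holds through level 2 (158 ≥ 85) but not at 3 (52 < 132).

2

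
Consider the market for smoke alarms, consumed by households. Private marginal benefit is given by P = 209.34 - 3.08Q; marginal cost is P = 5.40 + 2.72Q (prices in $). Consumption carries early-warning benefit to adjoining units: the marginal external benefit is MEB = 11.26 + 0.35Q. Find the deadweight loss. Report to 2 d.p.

DWL = $50.95

Market equilibrium (private): 5.40 + 2.72Q = 209.34 - 3.08Q → Q_m = 35.1621.
Social marginal benefit = demand + MEB = 220.60 - 2.73Q.
Set SMB = MC: 220.60 - 2.73Q = 5.40 + 2.72Q → Q* = 39.4862.
Height of the DWL triangle at Q_m is SMB(Q_m) − MC(Q_m) = MEB(Q_m) = 23.5667.
DWL = ½ × 4.3241 × 23.5667 = 50.9524.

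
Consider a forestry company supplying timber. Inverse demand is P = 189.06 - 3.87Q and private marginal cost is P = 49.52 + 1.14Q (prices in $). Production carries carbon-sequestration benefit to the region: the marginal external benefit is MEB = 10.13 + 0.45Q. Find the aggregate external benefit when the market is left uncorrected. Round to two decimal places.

Market equilibrium (private): 49.52 + 1.14Q = 189.06 - 3.87Q → Q_m = 27.8523.
Total external benefit = ∫₀^{Q_m} (10.13 + 0.45Q) dQ = 10.13×27.8523 + ½×0.45×27.8523² = 456.6877.

$456.69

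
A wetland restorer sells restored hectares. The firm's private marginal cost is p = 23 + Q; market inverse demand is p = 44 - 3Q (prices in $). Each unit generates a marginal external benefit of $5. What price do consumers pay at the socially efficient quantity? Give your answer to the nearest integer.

P = $25

Social marginal cost = private MC − MEB = 18 + Q.
Set SMC = demand: 18 + Q = 44 - 3Q → Q* = 6.5000.
Consumer price on the demand curve at Q*: 44 − 3×6.5000 = 24.5000.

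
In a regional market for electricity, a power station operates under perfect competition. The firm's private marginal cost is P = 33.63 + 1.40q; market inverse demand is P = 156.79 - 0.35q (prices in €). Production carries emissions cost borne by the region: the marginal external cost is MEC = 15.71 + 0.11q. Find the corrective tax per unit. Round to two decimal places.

tax = €22.06 per unit

Social marginal cost = private MC + MEC = 49.34 + 1.51q.
Set SMC = demand: 49.34 + 1.51q = 156.79 - 0.35q → q* = 57.7688.
The Pigouvian tax equals MEC at q*: 15.71 + 0.11×57.7688 = 22.0646.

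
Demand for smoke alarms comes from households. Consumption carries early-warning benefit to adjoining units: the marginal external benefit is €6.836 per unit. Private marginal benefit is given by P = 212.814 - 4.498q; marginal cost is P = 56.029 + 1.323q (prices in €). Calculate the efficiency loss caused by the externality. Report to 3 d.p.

Market equilibrium (private): 56.029 + 1.323q = 212.814 - 4.498q → q_m = 26.9344.
Social marginal benefit = demand + MEB = 219.650 - 4.498q.
Set SMB = MC: 219.650 - 4.498q = 56.029 + 1.323q → q* = 28.1087.
Between q* and q_m the wedge SMB − MC runs linearly from 0 to MEB(q_m), so the loss is a triangle.
DWL = ½ × 1.1743 × 6.8360 = 4.0138.

DWL = €4.014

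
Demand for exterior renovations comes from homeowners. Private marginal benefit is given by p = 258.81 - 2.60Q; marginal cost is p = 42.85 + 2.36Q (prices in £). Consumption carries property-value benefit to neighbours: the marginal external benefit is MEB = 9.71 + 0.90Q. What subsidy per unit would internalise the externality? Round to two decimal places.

Social marginal benefit = demand + MEB = 268.52 - 1.70Q.
Set SMB = MC: 268.52 - 1.70Q = 42.85 + 2.36Q → Q* = 55.5837.
The Pigouvian subsidy equals MEB at Q*: 9.71 + 0.90×55.5837 = 59.7353.

subsidy = £59.74 per unit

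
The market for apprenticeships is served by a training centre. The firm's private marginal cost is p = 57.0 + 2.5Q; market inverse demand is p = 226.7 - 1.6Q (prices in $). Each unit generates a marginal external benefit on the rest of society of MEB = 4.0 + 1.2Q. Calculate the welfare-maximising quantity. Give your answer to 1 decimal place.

Q* = 59.9

Social marginal cost = private MC − MEB = 53.0 + 1.3Q.
Set SMC = demand: 53.0 + 1.3Q = 226.7 - 1.6Q → Q* = 59.8966.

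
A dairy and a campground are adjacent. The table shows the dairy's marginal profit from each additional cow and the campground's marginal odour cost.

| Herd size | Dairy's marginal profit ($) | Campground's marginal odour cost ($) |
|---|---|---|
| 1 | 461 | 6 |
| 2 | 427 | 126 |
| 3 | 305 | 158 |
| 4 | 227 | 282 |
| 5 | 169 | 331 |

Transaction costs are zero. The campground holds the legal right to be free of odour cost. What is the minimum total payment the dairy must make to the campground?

Efficient level: marginal profit ≥ marginal odour cost through level 3, so k* = 3.
With the campground holding the right, the dairy must at least compensate total damage at k*: 6 + 126 + 158 = 290.

$290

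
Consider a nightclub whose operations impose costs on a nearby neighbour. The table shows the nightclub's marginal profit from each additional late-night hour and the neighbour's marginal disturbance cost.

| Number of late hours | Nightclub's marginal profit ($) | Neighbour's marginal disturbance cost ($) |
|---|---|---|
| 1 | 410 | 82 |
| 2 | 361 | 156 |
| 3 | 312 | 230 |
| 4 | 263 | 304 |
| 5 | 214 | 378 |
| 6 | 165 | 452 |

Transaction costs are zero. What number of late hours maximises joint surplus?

Bargaining reaches the level where marginal profit last exceeds marginal disturbance cost.
That holds through level 3 (312 ≥ 230) but not at 4 (263 < 304).

3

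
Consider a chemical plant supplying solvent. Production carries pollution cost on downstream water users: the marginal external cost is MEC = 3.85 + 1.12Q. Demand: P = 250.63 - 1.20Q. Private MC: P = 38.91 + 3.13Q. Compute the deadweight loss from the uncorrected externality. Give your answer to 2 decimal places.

Market equilibrium (private): 38.91 + 3.13Q = 250.63 - 1.20Q → Q_m = 48.8961.
Social marginal cost = private MC + MEC = 42.76 + 4.25Q.
Set SMC = demand: 42.76 + 4.25Q = 250.63 - 1.20Q → Q* = 38.1413.
Between Q* and Q_m the wedge SMC − demand runs linearly from 0 to MEC(Q_m), so the loss is a triangle.
DWL = ½ × 10.7548 × 58.6136 = 315.1888.

DWL = 315.19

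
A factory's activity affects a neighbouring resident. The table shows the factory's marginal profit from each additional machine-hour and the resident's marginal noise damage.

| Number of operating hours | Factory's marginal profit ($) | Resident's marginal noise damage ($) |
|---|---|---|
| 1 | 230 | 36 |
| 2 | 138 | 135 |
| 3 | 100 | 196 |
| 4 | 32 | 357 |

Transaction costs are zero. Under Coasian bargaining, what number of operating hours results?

2

Bargaining reaches the level where marginal profit last exceeds marginal noise damage.
That holds through level 2 (138 ≥ 135) but not at 3 (100 < 196).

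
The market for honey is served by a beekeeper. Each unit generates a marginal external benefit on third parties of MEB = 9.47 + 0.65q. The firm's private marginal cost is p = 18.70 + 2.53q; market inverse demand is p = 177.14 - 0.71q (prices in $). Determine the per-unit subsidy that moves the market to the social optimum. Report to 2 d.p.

subsidy = $51.61 per unit

Social marginal cost = private MC − MEB = 9.23 + 1.88q.
Set SMC = demand: 9.23 + 1.88q = 177.14 - 0.71q → q* = 64.8301.
The Pigouvian subsidy equals MEB at q*: 9.47 + 0.65×64.8301 = 51.6096.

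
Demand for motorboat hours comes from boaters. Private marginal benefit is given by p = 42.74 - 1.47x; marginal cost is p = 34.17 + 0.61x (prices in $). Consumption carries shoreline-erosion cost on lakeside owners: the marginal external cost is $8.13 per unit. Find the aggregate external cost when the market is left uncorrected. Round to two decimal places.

Market equilibrium (private): 34.17 + 0.61x = 42.74 - 1.47x → x_m = 4.1202.
Total external cost = MEC × x_m = 8.13 × 4.1202 = 33.4972.

$33.50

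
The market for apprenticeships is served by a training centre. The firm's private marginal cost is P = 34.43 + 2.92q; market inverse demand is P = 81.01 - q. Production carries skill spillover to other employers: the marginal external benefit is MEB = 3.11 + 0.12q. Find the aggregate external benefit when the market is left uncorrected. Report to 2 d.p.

Market equilibrium (private): 34.43 + 2.92q = 81.01 - q → q_m = 11.8827.
Total external benefit = ∫₀^{q_m} (3.11 + 0.12q) dq = 3.11×11.8827 + ½×0.12×11.8827² = 45.4271.

45.43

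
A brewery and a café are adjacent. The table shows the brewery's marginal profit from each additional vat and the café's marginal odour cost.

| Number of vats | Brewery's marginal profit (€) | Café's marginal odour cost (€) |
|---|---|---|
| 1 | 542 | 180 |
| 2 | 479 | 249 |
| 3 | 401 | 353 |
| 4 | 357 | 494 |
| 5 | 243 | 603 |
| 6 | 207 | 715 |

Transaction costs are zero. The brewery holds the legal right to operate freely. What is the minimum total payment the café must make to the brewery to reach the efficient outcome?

Left alone the brewery would choose level 6 (marginal profit stays positive).
Efficient level: k* = 3 (marginal profit ≥ marginal odour cost through 3).
The café must at least cover the brewery's forgone profit from cutting 6→3: 357 + 243 + 207 = 807.

€807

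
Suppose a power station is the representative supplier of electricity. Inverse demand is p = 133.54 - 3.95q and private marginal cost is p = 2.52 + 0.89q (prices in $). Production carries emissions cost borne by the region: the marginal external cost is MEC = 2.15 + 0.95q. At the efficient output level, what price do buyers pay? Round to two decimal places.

P = $45.62

Social marginal cost = private MC + MEC = 4.67 + 1.84q.
Set SMC = demand: 4.67 + 1.84q = 133.54 - 3.95q → q* = 22.2573.
Consumer price on the demand curve at q*: 133.54 − 3.95×22.2573 = 45.6237.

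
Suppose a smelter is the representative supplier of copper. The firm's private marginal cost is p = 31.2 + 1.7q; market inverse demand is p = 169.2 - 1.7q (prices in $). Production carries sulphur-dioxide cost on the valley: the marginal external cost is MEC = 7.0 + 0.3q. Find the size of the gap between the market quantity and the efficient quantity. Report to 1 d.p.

5.2 units

Market equilibrium (private): 31.2 + 1.7q = 169.2 - 1.7q → q_m = 40.5882.
Social marginal cost = private MC + MEC = 38.2 + 2.0q.
Set SMC = demand: 38.2 + 2.0q = 169.2 - 1.7q → q* = 35.4054.
Gap = |40.5882 − 35.4054| = 5.1828.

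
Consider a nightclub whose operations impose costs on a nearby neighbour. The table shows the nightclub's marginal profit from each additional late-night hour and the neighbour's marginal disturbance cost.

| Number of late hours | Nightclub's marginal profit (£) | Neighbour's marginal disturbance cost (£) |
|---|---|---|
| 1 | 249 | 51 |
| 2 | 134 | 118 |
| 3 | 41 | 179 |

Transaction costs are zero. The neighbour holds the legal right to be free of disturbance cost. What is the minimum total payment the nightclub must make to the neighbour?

£169

Efficient level: marginal profit ≥ marginal disturbance cost through level 2, so k* = 2.
With the neighbour holding the right, the nightclub must at least compensate total damage at k*: 51 + 118 = 169.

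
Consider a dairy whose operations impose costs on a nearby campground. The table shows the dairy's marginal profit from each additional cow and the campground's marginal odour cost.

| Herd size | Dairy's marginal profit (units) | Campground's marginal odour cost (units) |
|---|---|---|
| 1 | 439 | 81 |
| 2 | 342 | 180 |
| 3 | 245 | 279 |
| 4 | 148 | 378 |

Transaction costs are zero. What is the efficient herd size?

2

Bargaining reaches the level where marginal profit last exceeds marginal odour cost.
That holds through level 2 (342 ≥ 180) but not at 3 (245 < 279).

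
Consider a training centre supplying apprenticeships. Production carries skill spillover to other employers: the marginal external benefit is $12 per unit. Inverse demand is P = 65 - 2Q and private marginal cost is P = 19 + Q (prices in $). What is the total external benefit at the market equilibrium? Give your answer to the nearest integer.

$184

Market equilibrium (private): 19 + Q = 65 - 2Q → Q_m = 15.3333.
Total external benefit = MEB × Q_m = 12 × 15.3333 = 183.9996.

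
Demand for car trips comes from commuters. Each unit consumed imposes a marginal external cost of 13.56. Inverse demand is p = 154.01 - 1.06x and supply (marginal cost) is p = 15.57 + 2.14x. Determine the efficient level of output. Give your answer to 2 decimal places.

Social marginal benefit = demand − MEC = 140.45 - 1.06x.
Set SMB = MC: 140.45 - 1.06x = 15.57 + 2.14x → x* = 39.0250.

x* = 39.03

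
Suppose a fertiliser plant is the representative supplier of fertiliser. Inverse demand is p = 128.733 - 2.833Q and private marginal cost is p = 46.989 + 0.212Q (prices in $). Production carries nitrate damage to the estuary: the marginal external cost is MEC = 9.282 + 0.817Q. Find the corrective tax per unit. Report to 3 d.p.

tax = $24.611 per unit

Social marginal cost = private MC + MEC = 56.271 + 1.029Q.
Set SMC = demand: 56.271 + 1.029Q = 128.733 - 2.833Q → Q* = 18.7628.
The Pigouvian tax equals MEC at Q*: 9.282 + 0.817×18.7628 = 24.6112.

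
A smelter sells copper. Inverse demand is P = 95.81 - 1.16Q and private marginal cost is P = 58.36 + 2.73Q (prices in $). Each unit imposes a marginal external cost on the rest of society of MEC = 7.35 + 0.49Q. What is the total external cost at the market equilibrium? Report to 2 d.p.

Market equilibrium (private): 58.36 + 2.73Q = 95.81 - 1.16Q → Q_m = 9.6272.
Total external cost = ∫₀^{Q_m} (7.35 + 0.49Q) dQ = 7.35×9.6272 + ½×0.49×9.6272² = 93.4673.

$93.47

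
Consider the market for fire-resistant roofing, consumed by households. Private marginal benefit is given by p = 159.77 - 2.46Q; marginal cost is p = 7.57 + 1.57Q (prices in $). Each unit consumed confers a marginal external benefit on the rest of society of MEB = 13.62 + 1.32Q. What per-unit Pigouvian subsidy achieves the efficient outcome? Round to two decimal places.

subsidy = $94.39 per unit

Social marginal benefit = demand + MEB = 173.39 - 1.14Q.
Set SMB = MC: 173.39 - 1.14Q = 7.57 + 1.57Q → Q* = 61.1882.
The Pigouvian subsidy equals MEB at Q*: 13.62 + 1.32×61.1882 = 94.3884.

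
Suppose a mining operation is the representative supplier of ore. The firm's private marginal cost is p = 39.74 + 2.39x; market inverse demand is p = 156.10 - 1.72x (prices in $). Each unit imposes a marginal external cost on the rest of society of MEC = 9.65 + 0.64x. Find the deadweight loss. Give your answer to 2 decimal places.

DWL = $81.17

Market equilibrium (private): 39.74 + 2.39x = 156.10 - 1.72x → x_m = 28.3114.
Social marginal cost = private MC + MEC = 49.39 + 3.03x.
Set SMC = demand: 49.39 + 3.03x = 156.10 - 1.72x → x* = 22.4653.
The welfare-loss triangle has base |x_m − x*| and height MEC(x_m) (the vertical gap between SMC and demand is zero at x* and MEC at x_m).
DWL = ½ × 5.8461 × 27.7693 = 81.1711.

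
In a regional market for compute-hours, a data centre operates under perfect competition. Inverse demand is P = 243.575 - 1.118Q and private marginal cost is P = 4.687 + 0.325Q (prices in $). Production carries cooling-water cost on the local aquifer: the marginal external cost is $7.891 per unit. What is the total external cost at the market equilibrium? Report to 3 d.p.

Market equilibrium (private): 4.687 + 0.325Q = 243.575 - 1.118Q → Q_m = 165.5495.
Total external cost = MEC × Q_m = 7.891 × 165.5495 = 1306.3511.

$1306.351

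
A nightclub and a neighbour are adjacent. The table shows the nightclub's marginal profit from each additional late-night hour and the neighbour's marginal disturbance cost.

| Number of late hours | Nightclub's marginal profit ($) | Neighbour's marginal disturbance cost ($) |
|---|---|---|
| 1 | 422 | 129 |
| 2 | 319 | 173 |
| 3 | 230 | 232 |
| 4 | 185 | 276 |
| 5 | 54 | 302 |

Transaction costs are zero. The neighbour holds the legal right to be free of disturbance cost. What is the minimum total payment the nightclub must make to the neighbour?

$302

Efficient level: marginal profit ≥ marginal disturbance cost through level 2, so k* = 2.
With the neighbour holding the right, the nightclub must at least compensate total damage at k*: 129 + 173 = 302.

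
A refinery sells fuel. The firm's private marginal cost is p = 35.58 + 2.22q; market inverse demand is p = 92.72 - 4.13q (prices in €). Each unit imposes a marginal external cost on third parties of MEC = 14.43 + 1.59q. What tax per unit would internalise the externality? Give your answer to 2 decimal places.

Social marginal cost = private MC + MEC = 50.01 + 3.81q.
Set SMC = demand: 50.01 + 3.81q = 92.72 - 4.13q → q* = 5.3791.
The Pigouvian tax equals MEC at q*: 14.43 + 1.59×5.3791 = 22.9828.

tax = €22.98 per unit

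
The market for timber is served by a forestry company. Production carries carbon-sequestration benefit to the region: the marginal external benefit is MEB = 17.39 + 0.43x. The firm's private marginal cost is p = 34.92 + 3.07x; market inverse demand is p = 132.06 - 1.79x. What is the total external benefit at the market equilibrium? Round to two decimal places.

433.48

Market equilibrium (private): 34.92 + 3.07x = 132.06 - 1.79x → x_m = 19.9877.
Total external benefit = ∫₀^{x_m} (17.39 + 0.43x) dx = 17.39×19.9877 + ½×0.43×19.9877² = 433.4804.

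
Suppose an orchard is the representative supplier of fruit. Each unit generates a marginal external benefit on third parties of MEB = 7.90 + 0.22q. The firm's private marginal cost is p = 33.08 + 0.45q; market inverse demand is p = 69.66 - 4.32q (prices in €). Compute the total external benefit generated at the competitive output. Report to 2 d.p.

€67.05

Market equilibrium (private): 33.08 + 0.45q = 69.66 - 4.32q → q_m = 7.6688.
Total external benefit = ∫₀^{q_m} (7.90 + 0.22q) dq = 7.90×7.6688 + ½×0.22×7.6688² = 67.0527.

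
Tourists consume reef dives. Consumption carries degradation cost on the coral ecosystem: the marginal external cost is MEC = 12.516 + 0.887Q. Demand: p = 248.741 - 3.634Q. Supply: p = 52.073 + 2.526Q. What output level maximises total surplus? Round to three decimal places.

Q* = 26.132

Social marginal benefit = demand − MEC = 236.225 - 4.521Q.
Set SMB = MC: 236.225 - 4.521Q = 52.073 + 2.526Q → Q* = 26.1320.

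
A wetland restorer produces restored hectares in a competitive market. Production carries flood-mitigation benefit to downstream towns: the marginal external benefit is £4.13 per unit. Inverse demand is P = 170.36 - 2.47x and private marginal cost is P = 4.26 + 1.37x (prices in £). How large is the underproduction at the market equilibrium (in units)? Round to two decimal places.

Market equilibrium (private): 4.26 + 1.37x = 170.36 - 2.47x → x_m = 43.2552.
Social marginal cost = private MC − MEB = 0.13 + 1.37x.
Set SMC = demand: 0.13 + 1.37x = 170.36 - 2.47x → x* = 44.3307.
Gap = |43.2552 − 44.3307| = 1.0755.

1.08 units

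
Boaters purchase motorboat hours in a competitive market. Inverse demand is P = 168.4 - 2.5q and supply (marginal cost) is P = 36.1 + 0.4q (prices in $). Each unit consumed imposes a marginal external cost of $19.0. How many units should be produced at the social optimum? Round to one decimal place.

q* = 39.1

Social marginal benefit = demand − MEC = 149.4 - 2.5q.
Set SMB = MC: 149.4 - 2.5q = 36.1 + 0.4q → q* = 39.0690.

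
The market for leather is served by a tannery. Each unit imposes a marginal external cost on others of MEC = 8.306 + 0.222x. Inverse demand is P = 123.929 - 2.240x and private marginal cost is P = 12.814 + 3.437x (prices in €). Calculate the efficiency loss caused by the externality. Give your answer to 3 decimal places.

Market equilibrium (private): 12.814 + 3.437x = 123.929 - 2.240x → x_m = 19.5728.
Social marginal cost = private MC + MEC = 21.120 + 3.659x.
Set SMC = demand: 21.120 + 3.659x = 123.929 - 2.240x → x* = 17.4282.
The welfare-loss triangle has base |x_m − x*| and height MEC(x_m) (the vertical gap between SMC and demand is zero at x* and MEC at x_m).
DWL = ½ × 2.1446 × 12.6512 = 13.5659.

DWL = €13.566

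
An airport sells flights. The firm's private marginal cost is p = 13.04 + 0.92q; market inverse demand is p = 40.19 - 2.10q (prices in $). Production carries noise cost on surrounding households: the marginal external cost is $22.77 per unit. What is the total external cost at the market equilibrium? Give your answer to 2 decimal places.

$204.70

Market equilibrium (private): 13.04 + 0.92q = 40.19 - 2.10q → q_m = 8.9901.
Total external cost = MEC × q_m = 22.77 × 8.9901 = 204.7046.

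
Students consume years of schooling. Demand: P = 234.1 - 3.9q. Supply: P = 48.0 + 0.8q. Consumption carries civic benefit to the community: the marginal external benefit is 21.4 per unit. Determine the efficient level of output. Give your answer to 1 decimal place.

Social marginal benefit = demand + MEB = 255.5 - 3.9q.
Set SMB = MC: 255.5 - 3.9q = 48.0 + 0.8q → q* = 44.1489.

q* = 44.1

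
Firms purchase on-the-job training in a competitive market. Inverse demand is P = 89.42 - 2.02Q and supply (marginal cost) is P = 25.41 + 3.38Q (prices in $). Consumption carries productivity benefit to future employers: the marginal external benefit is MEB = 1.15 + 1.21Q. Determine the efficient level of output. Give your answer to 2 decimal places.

Q* = 15.55

Social marginal benefit = demand + MEB = 90.57 - 0.81Q.
Set SMB = MC: 90.57 - 0.81Q = 25.41 + 3.38Q → Q* = 15.5513.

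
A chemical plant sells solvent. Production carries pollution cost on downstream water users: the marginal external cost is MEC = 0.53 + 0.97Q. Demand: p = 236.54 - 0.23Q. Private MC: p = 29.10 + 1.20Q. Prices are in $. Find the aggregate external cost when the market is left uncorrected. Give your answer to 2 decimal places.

$10282.86

Market equilibrium (private): 29.10 + 1.20Q = 236.54 - 0.23Q → Q_m = 145.0629.
Total external cost = ∫₀^{Q_m} (0.53 + 0.97Q) dQ = 0.53×145.0629 + ½×0.97×145.0629² = 10282.8571.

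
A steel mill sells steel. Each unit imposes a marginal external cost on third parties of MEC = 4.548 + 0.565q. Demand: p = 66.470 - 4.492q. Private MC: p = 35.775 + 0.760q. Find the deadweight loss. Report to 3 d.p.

Market equilibrium (private): 35.775 + 0.760q = 66.470 - 4.492q → q_m = 5.8444.
Social marginal cost = private MC + MEC = 40.323 + 1.325q.
Set SMC = demand: 40.323 + 1.325q = 66.470 - 4.492q → q* = 4.4949.
Height of the DWL triangle at q_m is SMC(q_m) − demand(q_m) = MEC(q_m) = 7.8501.
DWL = ½ × 1.3495 × 7.8501 = 5.2969.

DWL = 5.297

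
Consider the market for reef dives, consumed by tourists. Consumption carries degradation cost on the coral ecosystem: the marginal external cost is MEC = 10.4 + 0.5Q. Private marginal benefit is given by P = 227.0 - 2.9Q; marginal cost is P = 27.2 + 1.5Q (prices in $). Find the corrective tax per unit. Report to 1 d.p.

Social marginal benefit = demand − MEC = 216.6 - 3.4Q.
Set SMB = MC: 216.6 - 3.4Q = 27.2 + 1.5Q → Q* = 38.6531.
The Pigouvian tax equals MEC at Q*: 10.4 + 0.5×38.6531 = 29.7266.

tax = $29.7 per unit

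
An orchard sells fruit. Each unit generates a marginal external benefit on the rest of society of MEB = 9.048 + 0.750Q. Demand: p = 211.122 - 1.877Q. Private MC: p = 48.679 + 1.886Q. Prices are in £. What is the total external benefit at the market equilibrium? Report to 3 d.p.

£1089.408

Market equilibrium (private): 48.679 + 1.886Q = 211.122 - 1.877Q → Q_m = 43.1685.
Total external benefit = ∫₀^{Q_m} (9.048 + 0.750Q) dQ = 9.048×43.1685 + ½×0.750×43.1685² = 1089.4084.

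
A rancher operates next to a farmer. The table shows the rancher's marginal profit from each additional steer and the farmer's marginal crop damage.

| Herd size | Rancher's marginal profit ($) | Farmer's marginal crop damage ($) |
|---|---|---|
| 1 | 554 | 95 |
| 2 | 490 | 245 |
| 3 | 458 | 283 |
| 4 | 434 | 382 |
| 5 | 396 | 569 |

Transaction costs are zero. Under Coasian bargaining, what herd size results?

Bargaining reaches the level where marginal profit last exceeds marginal crop damage.
That holds through level 4 (434 ≥ 382) but not at 5 (396 < 569).

4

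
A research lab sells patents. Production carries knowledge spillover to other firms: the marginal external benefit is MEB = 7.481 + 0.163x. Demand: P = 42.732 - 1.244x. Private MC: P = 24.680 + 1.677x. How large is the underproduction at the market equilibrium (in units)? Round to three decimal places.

3.078 units

Market equilibrium (private): 24.680 + 1.677x = 42.732 - 1.244x → x_m = 6.1801.
Social marginal cost = private MC − MEB = 17.199 + 1.514x.
Set SMC = demand: 17.199 + 1.514x = 42.732 - 1.244x → x* = 9.2578.
Gap = |6.1801 − 9.2578| = 3.0777.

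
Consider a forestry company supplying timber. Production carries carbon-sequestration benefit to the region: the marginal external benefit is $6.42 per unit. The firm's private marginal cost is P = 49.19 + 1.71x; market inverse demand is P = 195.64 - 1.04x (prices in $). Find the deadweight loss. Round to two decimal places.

Market equilibrium (private): 49.19 + 1.71x = 195.64 - 1.04x → x_m = 53.2545.
Social marginal cost = private MC − MEB = 42.77 + 1.71x.
Set SMC = demand: 42.77 + 1.71x = 195.64 - 1.04x → x* = 55.5891.
Between x* and x_m the wedge demand − SMC runs linearly from 0 to MEB(x_m), so the loss is a triangle.
DWL = ½ × 2.3346 × 6.4200 = 7.4941.

DWL = $7.49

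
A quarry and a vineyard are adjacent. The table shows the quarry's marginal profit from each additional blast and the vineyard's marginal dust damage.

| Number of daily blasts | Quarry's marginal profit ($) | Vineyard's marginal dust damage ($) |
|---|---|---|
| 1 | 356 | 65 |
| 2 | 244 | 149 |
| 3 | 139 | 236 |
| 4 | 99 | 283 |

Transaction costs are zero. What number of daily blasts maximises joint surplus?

2

Bargaining reaches the level where marginal profit last exceeds marginal dust damage.
That holds through level 2 (244 ≥ 149) but not at 3 (139 < 236).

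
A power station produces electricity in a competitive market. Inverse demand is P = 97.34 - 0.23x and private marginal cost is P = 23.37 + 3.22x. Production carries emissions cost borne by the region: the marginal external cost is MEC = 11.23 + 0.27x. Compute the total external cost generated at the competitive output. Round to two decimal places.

302.84

Market equilibrium (private): 23.37 + 3.22x = 97.34 - 0.23x → x_m = 21.4406.
Total external cost = ∫₀^{x_m} (11.23 + 0.27x) dx = 11.23×21.4406 + ½×0.27×21.4406² = 302.8373.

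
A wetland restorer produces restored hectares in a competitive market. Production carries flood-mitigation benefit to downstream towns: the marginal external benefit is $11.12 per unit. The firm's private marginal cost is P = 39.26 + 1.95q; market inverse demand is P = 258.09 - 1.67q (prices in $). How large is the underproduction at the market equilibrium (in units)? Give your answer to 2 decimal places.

Market equilibrium (private): 39.26 + 1.95q = 258.09 - 1.67q → q_m = 60.4503.
Social marginal cost = private MC − MEB = 28.14 + 1.95q.
Set SMC = demand: 28.14 + 1.95q = 258.09 - 1.67q → q* = 63.5221.
Gap = |60.4503 − 63.5221| = 3.0718.

3.07 units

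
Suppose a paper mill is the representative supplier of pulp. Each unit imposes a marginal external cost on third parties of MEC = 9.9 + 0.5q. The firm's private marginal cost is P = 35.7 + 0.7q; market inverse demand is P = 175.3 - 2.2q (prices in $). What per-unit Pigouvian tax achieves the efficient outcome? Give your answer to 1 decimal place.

Social marginal cost = private MC + MEC = 45.6 + 1.2q.
Set SMC = demand: 45.6 + 1.2q = 175.3 - 2.2q → q* = 38.1471.
The Pigouvian tax equals MEC at q*: 9.9 + 0.5×38.1471 = 28.9736.

tax = $29.0 per unit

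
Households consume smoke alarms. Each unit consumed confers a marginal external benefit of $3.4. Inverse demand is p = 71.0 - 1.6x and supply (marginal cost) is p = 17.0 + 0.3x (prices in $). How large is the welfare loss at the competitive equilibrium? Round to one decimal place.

DWL = $3.0

Market equilibrium (private): 17.0 + 0.3x = 71.0 - 1.6x → x_m = 28.4211.
Social marginal benefit = demand + MEB = 74.4 - 1.6x.
Set SMB = MC: 74.4 - 1.6x = 17.0 + 0.3x → x* = 30.2105.
Between x* and x_m the wedge SMB − MC runs linearly from 0 to MEB(x_m), so the loss is a triangle.
DWL = ½ × 1.7894 × 3.4000 = 3.0420.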